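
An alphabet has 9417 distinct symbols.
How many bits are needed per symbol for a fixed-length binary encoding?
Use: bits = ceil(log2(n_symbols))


log2(9417) = 13.2011
Bracket: 2^13 = 8192 < 9417 <= 2^14 = 16384
So ceil(log2(9417)) = 14

bits = ceil(log2(9417)) = ceil(13.2011) = 14 bits


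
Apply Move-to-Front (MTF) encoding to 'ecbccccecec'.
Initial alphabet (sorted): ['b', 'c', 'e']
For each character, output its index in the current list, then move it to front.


MTF encoding:
'e': index 2 in ['b', 'c', 'e'] -> ['e', 'b', 'c']
'c': index 2 in ['e', 'b', 'c'] -> ['c', 'e', 'b']
'b': index 2 in ['c', 'e', 'b'] -> ['b', 'c', 'e']
'c': index 1 in ['b', 'c', 'e'] -> ['c', 'b', 'e']
'c': index 0 in ['c', 'b', 'e'] -> ['c', 'b', 'e']
'c': index 0 in ['c', 'b', 'e'] -> ['c', 'b', 'e']
'c': index 0 in ['c', 'b', 'e'] -> ['c', 'b', 'e']
'e': index 2 in ['c', 'b', 'e'] -> ['e', 'c', 'b']
'c': index 1 in ['e', 'c', 'b'] -> ['c', 'e', 'b']
'e': index 1 in ['c', 'e', 'b'] -> ['e', 'c', 'b']
'c': index 1 in ['e', 'c', 'b'] -> ['c', 'e', 'b']


Output: [2, 2, 2, 1, 0, 0, 0, 2, 1, 1, 1]


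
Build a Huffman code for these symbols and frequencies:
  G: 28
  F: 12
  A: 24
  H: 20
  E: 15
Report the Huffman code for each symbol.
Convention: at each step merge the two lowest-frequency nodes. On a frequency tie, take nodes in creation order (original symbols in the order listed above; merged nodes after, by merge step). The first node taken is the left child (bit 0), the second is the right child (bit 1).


Huffman tree construction:
Step 1: Merge F(12) + E(15) = 27
Step 2: Merge H(20) + A(24) = 44
Step 3: Merge (F+E)(27) + G(28) = 55
Step 4: Merge (H+A)(44) + ((F+E)+G)(55) = 99
Read each symbol's code off the tree from the root (left child = 0, right child = 1).

Codes:
  G: 11 (length 2)
  F: 100 (length 3)
  A: 01 (length 2)
  H: 00 (length 2)
  E: 101 (length 3)
Average code length: 225/99 = 2.2727 bits/symbol


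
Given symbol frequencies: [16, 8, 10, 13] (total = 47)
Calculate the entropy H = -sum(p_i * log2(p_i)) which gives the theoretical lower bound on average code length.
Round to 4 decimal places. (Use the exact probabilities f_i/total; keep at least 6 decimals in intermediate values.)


Per-symbol terms -p_i * log2(p_i) with p_i = f_i/47:
  p = 16/47 = 0.340426: log2(p) = -1.554589, -p*log2(p) = 0.529222
  p = 8/47 = 0.170213: log2(p) = -2.554589, -p*log2(p) = 0.434824
  p = 10/47 = 0.212766: log2(p) = -2.232661, -p*log2(p) = 0.475034
  p = 13/47 = 0.276596: log2(p) = -1.854149, -p*log2(p) = 0.512850
H = 0.529222 + 0.434824 + 0.475034 + 0.512850 = 1.951930

H = 1.9519 bits/symbol


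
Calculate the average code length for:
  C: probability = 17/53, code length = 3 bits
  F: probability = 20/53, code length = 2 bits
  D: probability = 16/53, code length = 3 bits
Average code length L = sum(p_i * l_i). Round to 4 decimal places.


Weighted contributions p_i * l_i:
  C: (17/53) * 3 = 51/53
  F: (20/53) * 2 = 40/53
  D: (16/53) * 3 = 48/53
Sum = (51 + 40 + 48)/53 = 139/53

L = 139/53 = 2.6226 bits/symbol


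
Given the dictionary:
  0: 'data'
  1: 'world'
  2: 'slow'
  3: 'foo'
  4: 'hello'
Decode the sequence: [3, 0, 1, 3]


Look up each index in the dictionary:
  3 -> 'foo'
  0 -> 'data'
  1 -> 'world'
  3 -> 'foo'

Decoded: "foo data world foo"


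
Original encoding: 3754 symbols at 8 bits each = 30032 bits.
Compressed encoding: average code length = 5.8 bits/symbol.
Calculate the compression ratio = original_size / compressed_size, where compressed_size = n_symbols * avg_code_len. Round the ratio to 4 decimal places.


original_size = n_symbols * orig_bits = 3754 * 8 = 30032 bits
compressed_size = n_symbols * avg_code_len = 3754 * 5.8 = 21773.2 bits
ratio = original_size / compressed_size = 30032 / 21773.2 = 1.3793

Compression ratio = 1.3793


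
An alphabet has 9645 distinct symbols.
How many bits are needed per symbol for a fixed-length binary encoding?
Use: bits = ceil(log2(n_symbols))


log2(9645) = 13.2356
Bracket: 2^13 = 8192 < 9645 <= 2^14 = 16384
So ceil(log2(9645)) = 14

bits = ceil(log2(9645)) = ceil(13.2356) = 14 bits


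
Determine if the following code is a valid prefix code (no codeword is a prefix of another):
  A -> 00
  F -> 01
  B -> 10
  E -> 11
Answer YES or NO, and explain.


Checking each pair (does one codeword prefix another?):
  A='00' vs F='01': no prefix
  A='00' vs B='10': no prefix
  A='00' vs E='11': no prefix
  F='01' vs A='00': no prefix
  F='01' vs B='10': no prefix
  F='01' vs E='11': no prefix
  B='10' vs A='00': no prefix
  B='10' vs F='01': no prefix
  B='10' vs E='11': no prefix
  E='11' vs A='00': no prefix
  E='11' vs F='01': no prefix
  E='11' vs B='10': no prefix
No violation found over all pairs.

YES -- this is a valid prefix code. No codeword is a prefix of any other codeword.


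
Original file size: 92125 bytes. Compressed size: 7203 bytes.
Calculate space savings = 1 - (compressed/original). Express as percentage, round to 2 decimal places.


ratio = compressed/original = 7203/92125 = 0.078187
savings = 1 - ratio = 1 - 0.078187 = 0.921813
as a percentage: 0.921813 * 100 = 92.18%

Space savings = 1 - 7203/92125 = 92.18%


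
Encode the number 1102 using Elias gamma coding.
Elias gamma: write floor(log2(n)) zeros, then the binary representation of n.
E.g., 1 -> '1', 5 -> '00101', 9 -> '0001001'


num_bits = floor(log2(1102)) + 1 = 11
leading_zeros = num_bits - 1 = 10
binary(1102) = 10001001110

Elias gamma(1102) = '0000000000' + '10001001110' = 000000000010001001110 (21 bits)


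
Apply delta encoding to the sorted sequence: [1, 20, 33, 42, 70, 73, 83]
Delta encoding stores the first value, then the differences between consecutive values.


First value: 1
Deltas:
  20 - 1 = 19
  33 - 20 = 13
  42 - 33 = 9
  70 - 42 = 28
  73 - 70 = 3
  83 - 73 = 10


Delta encoded: [1, 19, 13, 9, 28, 3, 10]


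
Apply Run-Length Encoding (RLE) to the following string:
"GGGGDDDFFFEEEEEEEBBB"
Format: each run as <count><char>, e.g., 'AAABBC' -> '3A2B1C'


Scanning runs left to right:
  i=0: run of 'G' x 4 -> '4G'
  i=4: run of 'D' x 3 -> '3D'
  i=7: run of 'F' x 3 -> '3F'
  i=10: run of 'E' x 7 -> '7E'
  i=17: run of 'B' x 3 -> '3B'

RLE = 4G3D3F7E3B


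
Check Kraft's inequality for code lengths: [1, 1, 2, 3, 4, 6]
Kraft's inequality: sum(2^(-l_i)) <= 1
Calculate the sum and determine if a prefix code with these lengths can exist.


Sum = 2^(-1) + 2^(-1) + 2^(-2) + 2^(-3) + 2^(-4) + 2^(-6)
    = 0.5 + 0.5 + 0.25 + 0.125 + 0.0625 + 0.015625
    = 93/64 = 1.453125
Since 1.453125 > 1, Kraft's inequality is NOT satisfied.
A prefix code with these lengths CANNOT exist.

Kraft sum = 1.453125. Not satisfied.


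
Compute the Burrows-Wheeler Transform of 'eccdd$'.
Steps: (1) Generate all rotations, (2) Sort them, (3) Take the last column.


Rotations (sorted):
  0: $eccdd -> last char: d
  1: ccdd$e -> last char: e
  2: cdd$ec -> last char: c
  3: d$eccd -> last char: d
  4: dd$ecc -> last char: c
  5: eccdd$ -> last char: $


BWT = decdc$


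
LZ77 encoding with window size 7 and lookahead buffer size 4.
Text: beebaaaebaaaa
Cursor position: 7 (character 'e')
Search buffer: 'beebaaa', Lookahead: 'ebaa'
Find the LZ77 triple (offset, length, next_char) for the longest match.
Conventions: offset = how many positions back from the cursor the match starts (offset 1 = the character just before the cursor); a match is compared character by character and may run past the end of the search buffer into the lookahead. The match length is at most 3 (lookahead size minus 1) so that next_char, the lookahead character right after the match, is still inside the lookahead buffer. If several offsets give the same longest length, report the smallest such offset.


Try each offset into the search buffer:
  offset=1 (pos 6, char 'a'): match length 0
  offset=2 (pos 5, char 'a'): match length 0
  offset=3 (pos 4, char 'a'): match length 0
  offset=4 (pos 3, char 'b'): match length 0
  offset=5 (pos 2, char 'e'): match length 3
  offset=6 (pos 1, char 'e'): match length 1
  offset=7 (pos 0, char 'b'): match length 0
Longest match has length 3 at offset 5.
next_char = character at position 7 + 3 = 10 -> 'a'

Best match: offset=5, length=3 (matching 'eba' starting at position 2)
LZ77 triple: (5, 3, 'a')


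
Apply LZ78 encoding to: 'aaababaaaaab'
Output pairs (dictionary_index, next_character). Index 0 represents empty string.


LZ78 encoding steps:
Dictionary: {0: ''}
Step 1: w='' (idx 0), next='a' -> output (0, 'a'), add 'a' as idx 1
Step 2: w='a' (idx 1), next='a' -> output (1, 'a'), add 'aa' as idx 2
Step 3: w='' (idx 0), next='b' -> output (0, 'b'), add 'b' as idx 3
Step 4: w='a' (idx 1), next='b' -> output (1, 'b'), add 'ab' as idx 4
Step 5: w='aa' (idx 2), next='a' -> output (2, 'a'), add 'aaa' as idx 5
Step 6: w='aa' (idx 2), next='b' -> output (2, 'b'), add 'aab' as idx 6


Encoded: [(0, 'a'), (1, 'a'), (0, 'b'), (1, 'b'), (2, 'a'), (2, 'b')]


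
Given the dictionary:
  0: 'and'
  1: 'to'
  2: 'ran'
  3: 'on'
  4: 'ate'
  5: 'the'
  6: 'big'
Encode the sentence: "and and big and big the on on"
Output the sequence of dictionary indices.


Look up each word in the dictionary:
  'and' -> 0
  'and' -> 0
  'big' -> 6
  'and' -> 0
  'big' -> 6
  'the' -> 5
  'on' -> 3
  'on' -> 3

Encoded: [0, 0, 6, 0, 6, 5, 3, 3]


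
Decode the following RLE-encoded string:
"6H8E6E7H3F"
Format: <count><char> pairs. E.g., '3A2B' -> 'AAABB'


Expanding each <count><char> pair:
  6H -> 'HHHHHH'
  8E -> 'EEEEEEEE'
  6E -> 'EEEEEE'
  7H -> 'HHHHHHH'
  3F -> 'FFF'

Decoded = HHHHHHEEEEEEEEEEEEEEHHHHHHHFFF


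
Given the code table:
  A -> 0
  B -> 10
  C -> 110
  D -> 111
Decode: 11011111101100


Decoding:
110 -> C
111 -> D
111 -> D
0 -> A
110 -> C
0 -> A


Result: CDDACA


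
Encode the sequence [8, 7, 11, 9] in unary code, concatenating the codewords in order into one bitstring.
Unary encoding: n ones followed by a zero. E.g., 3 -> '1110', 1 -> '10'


Encode each number as n ones followed by a terminating 0:
  8 -> 111111110 (9 bits)
  7 -> 11111110 (8 bits)
  11 -> 111111111110 (12 bits)
  9 -> 1111111110 (10 bits)
Total length = 9 + 8 + 12 + 10 = 39 bits.

Unary([8, 7, 11, 9]) = 111111110111111101111111111101111111110 (39 bits)


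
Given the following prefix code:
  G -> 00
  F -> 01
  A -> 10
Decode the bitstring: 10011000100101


Decoding step by step:
Bits 10 -> A
Bits 01 -> F
Bits 10 -> A
Bits 00 -> G
Bits 10 -> A
Bits 01 -> F
Bits 01 -> F


Decoded message: AFAGAFF


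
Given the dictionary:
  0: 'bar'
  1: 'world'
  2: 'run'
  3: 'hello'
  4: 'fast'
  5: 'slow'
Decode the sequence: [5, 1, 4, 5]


Look up each index in the dictionary:
  5 -> 'slow'
  1 -> 'world'
  4 -> 'fast'
  5 -> 'slow'

Decoded: "slow world fast slow"


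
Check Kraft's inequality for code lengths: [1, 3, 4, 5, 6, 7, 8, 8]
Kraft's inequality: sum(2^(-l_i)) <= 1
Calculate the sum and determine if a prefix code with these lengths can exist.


Sum = 2^(-1) + 2^(-3) + 2^(-4) + 2^(-5) + 2^(-6) + 2^(-7) + 2^(-8) + 2^(-8)
    = 0.5 + 0.125 + 0.0625 + 0.03125 + 0.015625 + 0.0078125 + 0.00390625 + 0.00390625
    = 192/256 = 0.75
Since 0.75 <= 1, Kraft's inequality IS satisfied.
A prefix code with these lengths CAN exist.

Kraft sum = 0.75. Satisfied.


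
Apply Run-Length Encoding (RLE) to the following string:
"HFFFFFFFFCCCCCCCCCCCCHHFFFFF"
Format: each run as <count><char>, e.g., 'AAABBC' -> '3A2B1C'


Scanning runs left to right:
  i=0: run of 'H' x 1 -> '1H'
  i=1: run of 'F' x 8 -> '8F'
  i=9: run of 'C' x 12 -> '12C'
  i=21: run of 'H' x 2 -> '2H'
  i=23: run of 'F' x 5 -> '5F'

RLE = 1H8F12C2H5F


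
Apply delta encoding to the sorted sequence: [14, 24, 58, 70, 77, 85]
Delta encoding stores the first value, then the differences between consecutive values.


First value: 14
Deltas:
  24 - 14 = 10
  58 - 24 = 34
  70 - 58 = 12
  77 - 70 = 7
  85 - 77 = 8


Delta encoded: [14, 10, 34, 12, 7, 8]


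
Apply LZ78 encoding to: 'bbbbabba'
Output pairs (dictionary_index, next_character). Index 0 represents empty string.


LZ78 encoding steps:
Dictionary: {0: ''}
Step 1: w='' (idx 0), next='b' -> output (0, 'b'), add 'b' as idx 1
Step 2: w='b' (idx 1), next='b' -> output (1, 'b'), add 'bb' as idx 2
Step 3: w='b' (idx 1), next='a' -> output (1, 'a'), add 'ba' as idx 3
Step 4: w='bb' (idx 2), next='a' -> output (2, 'a'), add 'bba' as idx 4


Encoded: [(0, 'b'), (1, 'b'), (1, 'a'), (2, 'a')]


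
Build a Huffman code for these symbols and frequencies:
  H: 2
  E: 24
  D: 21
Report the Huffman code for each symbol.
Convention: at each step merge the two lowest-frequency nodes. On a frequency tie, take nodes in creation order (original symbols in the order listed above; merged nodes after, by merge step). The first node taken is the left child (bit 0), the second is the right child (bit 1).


Huffman tree construction:
Step 1: Merge H(2) + D(21) = 23
Step 2: Merge (H+D)(23) + E(24) = 47
Read each symbol's code off the tree from the root (left child = 0, right child = 1).

Codes:
  H: 00 (length 2)
  E: 1 (length 1)
  D: 01 (length 2)
Average code length: 70/47 = 1.4894 bits/symbol


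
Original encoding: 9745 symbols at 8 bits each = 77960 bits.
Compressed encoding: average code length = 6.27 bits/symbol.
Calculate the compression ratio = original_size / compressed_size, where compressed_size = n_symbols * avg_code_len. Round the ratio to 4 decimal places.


original_size = n_symbols * orig_bits = 9745 * 8 = 77960 bits
compressed_size = n_symbols * avg_code_len = 9745 * 6.27 = 61101.15 bits
ratio = original_size / compressed_size = 77960 / 61101.15 = 1.2759

Compression ratio = 1.2759


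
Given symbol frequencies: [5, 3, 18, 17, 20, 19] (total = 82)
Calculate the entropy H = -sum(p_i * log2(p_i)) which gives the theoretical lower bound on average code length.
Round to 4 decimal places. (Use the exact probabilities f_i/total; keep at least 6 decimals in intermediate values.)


Per-symbol terms -p_i * log2(p_i) with p_i = f_i/82:
  p = 5/82 = 0.060976: log2(p) = -4.035624, -p*log2(p) = 0.246075
  p = 3/82 = 0.036585: log2(p) = -4.772590, -p*log2(p) = 0.174607
  p = 18/82 = 0.219512: log2(p) = -2.187627, -p*log2(p) = 0.480211
  p = 17/82 = 0.207317: log2(p) = -2.270089, -p*log2(p) = 0.470628
  p = 20/82 = 0.243902: log2(p) = -2.035624, -p*log2(p) = 0.496494
  p = 19/82 = 0.231707: log2(p) = -2.109624, -p*log2(p) = 0.488815
H = 0.246075 + 0.174607 + 0.480211 + 0.470628 + 0.496494 + 0.488815 = 2.356830

H = 2.3568 bits/symbol


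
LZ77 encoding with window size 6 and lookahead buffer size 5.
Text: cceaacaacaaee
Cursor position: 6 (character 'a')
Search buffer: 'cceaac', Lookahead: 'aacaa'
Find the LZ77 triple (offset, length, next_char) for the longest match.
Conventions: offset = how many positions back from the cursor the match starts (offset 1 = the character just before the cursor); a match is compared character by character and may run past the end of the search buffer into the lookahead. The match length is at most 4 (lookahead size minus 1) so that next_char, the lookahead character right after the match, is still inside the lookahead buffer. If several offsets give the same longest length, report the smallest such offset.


Try each offset into the search buffer:
  offset=1 (pos 5, char 'c'): match length 0
  offset=2 (pos 4, char 'a'): match length 1
  offset=3 (pos 3, char 'a'): match length 4
  offset=4 (pos 2, char 'e'): match length 0
  offset=5 (pos 1, char 'c'): match length 0
  offset=6 (pos 0, char 'c'): match length 0
Longest match has length 4 at offset 3.
next_char = character at position 6 + 4 = 10 -> 'a'

Best match: offset=3, length=4 (matching 'aaca' starting at position 3)
LZ77 triple: (3, 4, 'a')


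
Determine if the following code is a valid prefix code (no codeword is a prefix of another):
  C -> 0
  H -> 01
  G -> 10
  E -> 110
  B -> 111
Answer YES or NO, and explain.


Checking each pair (does one codeword prefix another?):
  C='0' vs H='01': prefix -- VIOLATION

NO -- this is NOT a valid prefix code. C (0) is a prefix of H (01).


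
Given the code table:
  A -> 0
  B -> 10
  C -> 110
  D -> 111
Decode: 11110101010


Decoding:
111 -> D
10 -> B
10 -> B
10 -> B
10 -> B


Result: DBBBB


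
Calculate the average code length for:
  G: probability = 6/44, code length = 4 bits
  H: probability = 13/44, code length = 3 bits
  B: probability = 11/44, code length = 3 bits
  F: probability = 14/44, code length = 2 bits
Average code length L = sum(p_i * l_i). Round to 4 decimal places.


Weighted contributions p_i * l_i:
  G: (6/44) * 4 = 24/44
  H: (13/44) * 3 = 39/44
  B: (11/44) * 3 = 33/44
  F: (14/44) * 2 = 28/44
Sum = (24 + 39 + 33 + 28)/44 = 124/44

L = 124/44 = 2.8182 bits/symbol


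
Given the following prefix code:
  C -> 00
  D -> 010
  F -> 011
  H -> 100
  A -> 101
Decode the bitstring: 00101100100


Decoding step by step:
Bits 00 -> C
Bits 101 -> A
Bits 100 -> H
Bits 100 -> H


Decoded message: CAHH


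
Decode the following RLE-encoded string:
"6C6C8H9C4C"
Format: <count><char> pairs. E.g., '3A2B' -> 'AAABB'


Expanding each <count><char> pair:
  6C -> 'CCCCCC'
  6C -> 'CCCCCC'
  8H -> 'HHHHHHHH'
  9C -> 'CCCCCCCCC'
  4C -> 'CCCC'

Decoded = CCCCCCCCCCCCHHHHHHHHCCCCCCCCCCCCC


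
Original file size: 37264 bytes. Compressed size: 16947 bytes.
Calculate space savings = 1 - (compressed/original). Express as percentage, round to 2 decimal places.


ratio = compressed/original = 16947/37264 = 0.454782
savings = 1 - ratio = 1 - 0.454782 = 0.545218
as a percentage: 0.545218 * 100 = 54.52%

Space savings = 1 - 16947/37264 = 54.52%


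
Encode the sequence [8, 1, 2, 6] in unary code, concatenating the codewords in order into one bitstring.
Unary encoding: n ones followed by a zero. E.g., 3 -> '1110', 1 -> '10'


Encode each number as n ones followed by a terminating 0:
  8 -> 111111110 (9 bits)
  1 -> 10 (2 bits)
  2 -> 110 (3 bits)
  6 -> 1111110 (7 bits)
Total length = 9 + 2 + 3 + 7 = 21 bits.

Unary([8, 1, 2, 6]) = 111111110101101111110 (21 bits)


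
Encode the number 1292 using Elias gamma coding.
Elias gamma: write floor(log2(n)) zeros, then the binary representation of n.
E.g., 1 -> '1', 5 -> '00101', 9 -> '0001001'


num_bits = floor(log2(1292)) + 1 = 11
leading_zeros = num_bits - 1 = 10
binary(1292) = 10100001100

Elias gamma(1292) = '0000000000' + '10100001100' = 000000000010100001100 (21 bits)


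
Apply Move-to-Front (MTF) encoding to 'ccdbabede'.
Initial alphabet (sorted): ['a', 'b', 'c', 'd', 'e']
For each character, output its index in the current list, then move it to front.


MTF encoding:
'c': index 2 in ['a', 'b', 'c', 'd', 'e'] -> ['c', 'a', 'b', 'd', 'e']
'c': index 0 in ['c', 'a', 'b', 'd', 'e'] -> ['c', 'a', 'b', 'd', 'e']
'd': index 3 in ['c', 'a', 'b', 'd', 'e'] -> ['d', 'c', 'a', 'b', 'e']
'b': index 3 in ['d', 'c', 'a', 'b', 'e'] -> ['b', 'd', 'c', 'a', 'e']
'a': index 3 in ['b', 'd', 'c', 'a', 'e'] -> ['a', 'b', 'd', 'c', 'e']
'b': index 1 in ['a', 'b', 'd', 'c', 'e'] -> ['b', 'a', 'd', 'c', 'e']
'e': index 4 in ['b', 'a', 'd', 'c', 'e'] -> ['e', 'b', 'a', 'd', 'c']
'd': index 3 in ['e', 'b', 'a', 'd', 'c'] -> ['d', 'e', 'b', 'a', 'c']
'e': index 1 in ['d', 'e', 'b', 'a', 'c'] -> ['e', 'd', 'b', 'a', 'c']


Output: [2, 0, 3, 3, 3, 1, 4, 3, 1]


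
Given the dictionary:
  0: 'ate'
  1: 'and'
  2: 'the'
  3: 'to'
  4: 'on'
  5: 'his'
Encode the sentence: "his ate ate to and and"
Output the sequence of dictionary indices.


Look up each word in the dictionary:
  'his' -> 5
  'ate' -> 0
  'ate' -> 0
  'to' -> 3
  'and' -> 1
  'and' -> 1

Encoded: [5, 0, 0, 3, 1, 1]


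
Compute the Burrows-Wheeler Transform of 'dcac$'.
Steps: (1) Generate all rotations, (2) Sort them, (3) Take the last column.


Rotations (sorted):
  0: $dcac -> last char: c
  1: ac$dc -> last char: c
  2: c$dca -> last char: a
  3: cac$d -> last char: d
  4: dcac$ -> last char: $


BWT = ccad$


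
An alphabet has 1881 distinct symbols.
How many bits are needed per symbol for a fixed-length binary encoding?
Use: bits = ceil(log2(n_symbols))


log2(1881) = 10.8773
Bracket: 2^10 = 1024 < 1881 <= 2^11 = 2048
So ceil(log2(1881)) = 11

bits = ceil(log2(1881)) = ceil(10.8773) = 11 bits


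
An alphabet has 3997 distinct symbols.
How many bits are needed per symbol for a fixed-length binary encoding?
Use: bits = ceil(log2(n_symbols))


log2(3997) = 11.9647
Bracket: 2^11 = 2048 < 3997 <= 2^12 = 4096
So ceil(log2(3997)) = 12

bits = ceil(log2(3997)) = ceil(11.9647) = 12 bits


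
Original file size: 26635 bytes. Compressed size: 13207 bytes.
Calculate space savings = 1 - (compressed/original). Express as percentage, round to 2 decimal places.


ratio = compressed/original = 13207/26635 = 0.495851
savings = 1 - ratio = 1 - 0.495851 = 0.504149
as a percentage: 0.504149 * 100 = 50.41%

Space savings = 1 - 13207/26635 = 50.41%


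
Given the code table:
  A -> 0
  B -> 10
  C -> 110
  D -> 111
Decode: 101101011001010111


Decoding:
10 -> B
110 -> C
10 -> B
110 -> C
0 -> A
10 -> B
10 -> B
111 -> D


Result: BCBCABBD


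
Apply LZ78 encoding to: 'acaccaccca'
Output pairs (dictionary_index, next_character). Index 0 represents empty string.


LZ78 encoding steps:
Dictionary: {0: ''}
Step 1: w='' (idx 0), next='a' -> output (0, 'a'), add 'a' as idx 1
Step 2: w='' (idx 0), next='c' -> output (0, 'c'), add 'c' as idx 2
Step 3: w='a' (idx 1), next='c' -> output (1, 'c'), add 'ac' as idx 3
Step 4: w='c' (idx 2), next='a' -> output (2, 'a'), add 'ca' as idx 4
Step 5: w='c' (idx 2), next='c' -> output (2, 'c'), add 'cc' as idx 5
Step 6: w='ca' (idx 4), end of input -> output (4, '')


Encoded: [(0, 'a'), (0, 'c'), (1, 'c'), (2, 'a'), (2, 'c'), (4, '')]


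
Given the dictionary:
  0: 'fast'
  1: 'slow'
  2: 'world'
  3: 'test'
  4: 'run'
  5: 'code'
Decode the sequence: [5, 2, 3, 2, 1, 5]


Look up each index in the dictionary:
  5 -> 'code'
  2 -> 'world'
  3 -> 'test'
  2 -> 'world'
  1 -> 'slow'
  5 -> 'code'

Decoded: "code world test world slow code"


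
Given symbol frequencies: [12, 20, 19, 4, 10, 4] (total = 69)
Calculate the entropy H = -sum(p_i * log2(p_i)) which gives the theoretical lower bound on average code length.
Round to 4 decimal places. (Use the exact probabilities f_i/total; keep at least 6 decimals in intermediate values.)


Per-symbol terms -p_i * log2(p_i) with p_i = f_i/69:
  p = 12/69 = 0.173913: log2(p) = -2.523562, -p*log2(p) = 0.438880
  p = 20/69 = 0.289855: log2(p) = -1.786596, -p*log2(p) = 0.517854
  p = 19/69 = 0.275362: log2(p) = -1.860597, -p*log2(p) = 0.512338
  p = 4/69 = 0.057971: log2(p) = -4.108524, -p*log2(p) = 0.238175
  p = 10/69 = 0.144928: log2(p) = -2.786596, -p*log2(p) = 0.403855
  p = 4/69 = 0.057971: log2(p) = -4.108524, -p*log2(p) = 0.238175
H = 0.438880 + 0.517854 + 0.512338 + 0.238175 + 0.403855 + 0.238175 = 2.349277

H = 2.3493 bits/symbol


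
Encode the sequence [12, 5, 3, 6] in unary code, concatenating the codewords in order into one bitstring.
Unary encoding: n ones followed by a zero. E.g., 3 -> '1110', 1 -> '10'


Encode each number as n ones followed by a terminating 0:
  12 -> 1111111111110 (13 bits)
  5 -> 111110 (6 bits)
  3 -> 1110 (4 bits)
  6 -> 1111110 (7 bits)
Total length = 13 + 6 + 4 + 7 = 30 bits.

Unary([12, 5, 3, 6]) = 111111111111011111011101111110 (30 bits)


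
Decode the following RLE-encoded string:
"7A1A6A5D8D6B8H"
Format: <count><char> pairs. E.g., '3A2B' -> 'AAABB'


Expanding each <count><char> pair:
  7A -> 'AAAAAAA'
  1A -> 'A'
  6A -> 'AAAAAA'
  5D -> 'DDDDD'
  8D -> 'DDDDDDDD'
  6B -> 'BBBBBB'
  8H -> 'HHHHHHHH'

Decoded = AAAAAAAAAAAAAADDDDDDDDDDDDDBBBBBBHHHHHHHH


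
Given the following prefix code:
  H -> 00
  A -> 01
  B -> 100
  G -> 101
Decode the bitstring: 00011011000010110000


Decoding step by step:
Bits 00 -> H
Bits 01 -> A
Bits 101 -> G
Bits 100 -> B
Bits 00 -> H
Bits 101 -> G
Bits 100 -> B
Bits 00 -> H


Decoded message: HAGBHGBH


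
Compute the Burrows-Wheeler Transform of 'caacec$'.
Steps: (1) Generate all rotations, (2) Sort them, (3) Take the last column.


Rotations (sorted):
  0: $caacec -> last char: c
  1: aacec$c -> last char: c
  2: acec$ca -> last char: a
  3: c$caace -> last char: e
  4: caacec$ -> last char: $
  5: cec$caa -> last char: a
  6: ec$caac -> last char: c


BWT = ccae$ac


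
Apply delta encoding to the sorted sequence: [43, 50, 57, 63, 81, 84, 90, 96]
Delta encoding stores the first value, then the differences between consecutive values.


First value: 43
Deltas:
  50 - 43 = 7
  57 - 50 = 7
  63 - 57 = 6
  81 - 63 = 18
  84 - 81 = 3
  90 - 84 = 6
  96 - 90 = 6


Delta encoded: [43, 7, 7, 6, 18, 3, 6, 6]


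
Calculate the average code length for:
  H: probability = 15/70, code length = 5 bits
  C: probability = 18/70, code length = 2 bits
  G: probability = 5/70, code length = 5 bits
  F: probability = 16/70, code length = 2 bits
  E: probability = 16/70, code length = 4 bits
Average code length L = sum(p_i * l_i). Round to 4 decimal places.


Weighted contributions p_i * l_i:
  H: (15/70) * 5 = 75/70
  C: (18/70) * 2 = 36/70
  G: (5/70) * 5 = 25/70
  F: (16/70) * 2 = 32/70
  E: (16/70) * 4 = 64/70
Sum = (75 + 36 + 25 + 32 + 64)/70 = 232/70

L = 232/70 = 3.3143 bits/symbol


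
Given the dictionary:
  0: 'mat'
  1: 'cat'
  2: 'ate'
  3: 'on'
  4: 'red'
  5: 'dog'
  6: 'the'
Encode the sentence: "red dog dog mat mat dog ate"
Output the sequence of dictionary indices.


Look up each word in the dictionary:
  'red' -> 4
  'dog' -> 5
  'dog' -> 5
  'mat' -> 0
  'mat' -> 0
  'dog' -> 5
  'ate' -> 2

Encoded: [4, 5, 5, 0, 0, 5, 2]


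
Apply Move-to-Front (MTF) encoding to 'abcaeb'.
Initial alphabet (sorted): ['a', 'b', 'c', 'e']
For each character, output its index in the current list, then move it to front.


MTF encoding:
'a': index 0 in ['a', 'b', 'c', 'e'] -> ['a', 'b', 'c', 'e']
'b': index 1 in ['a', 'b', 'c', 'e'] -> ['b', 'a', 'c', 'e']
'c': index 2 in ['b', 'a', 'c', 'e'] -> ['c', 'b', 'a', 'e']
'a': index 2 in ['c', 'b', 'a', 'e'] -> ['a', 'c', 'b', 'e']
'e': index 3 in ['a', 'c', 'b', 'e'] -> ['e', 'a', 'c', 'b']
'b': index 3 in ['e', 'a', 'c', 'b'] -> ['b', 'e', 'a', 'c']


Output: [0, 1, 2, 2, 3, 3]


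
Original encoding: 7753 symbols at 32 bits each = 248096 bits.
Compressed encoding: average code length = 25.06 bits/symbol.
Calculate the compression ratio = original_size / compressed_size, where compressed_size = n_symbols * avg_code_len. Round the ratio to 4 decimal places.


original_size = n_symbols * orig_bits = 7753 * 32 = 248096 bits
compressed_size = n_symbols * avg_code_len = 7753 * 25.06 = 194290.18 bits
ratio = original_size / compressed_size = 248096 / 194290.18 = 1.2769

Compression ratio = 1.2769


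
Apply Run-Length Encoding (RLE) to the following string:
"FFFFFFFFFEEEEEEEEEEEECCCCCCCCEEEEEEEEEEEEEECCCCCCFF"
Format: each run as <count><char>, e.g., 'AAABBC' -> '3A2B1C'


Scanning runs left to right:
  i=0: run of 'F' x 9 -> '9F'
  i=9: run of 'E' x 12 -> '12E'
  i=21: run of 'C' x 8 -> '8C'
  i=29: run of 'E' x 14 -> '14E'
  i=43: run of 'C' x 6 -> '6C'
  i=49: run of 'F' x 2 -> '2F'

RLE = 9F12E8C14E6C2F


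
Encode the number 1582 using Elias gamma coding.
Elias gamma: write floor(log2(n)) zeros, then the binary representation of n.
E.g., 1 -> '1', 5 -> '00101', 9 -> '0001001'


num_bits = floor(log2(1582)) + 1 = 11
leading_zeros = num_bits - 1 = 10
binary(1582) = 11000101110

Elias gamma(1582) = '0000000000' + '11000101110' = 000000000011000101110 (21 bits)


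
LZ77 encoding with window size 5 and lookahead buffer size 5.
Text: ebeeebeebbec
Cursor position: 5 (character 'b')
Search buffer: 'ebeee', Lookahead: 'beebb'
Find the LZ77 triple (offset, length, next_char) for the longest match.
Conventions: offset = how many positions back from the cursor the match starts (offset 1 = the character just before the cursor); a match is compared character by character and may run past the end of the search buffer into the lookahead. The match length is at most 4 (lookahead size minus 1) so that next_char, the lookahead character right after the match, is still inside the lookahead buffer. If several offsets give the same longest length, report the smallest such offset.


Try each offset into the search buffer:
  offset=1 (pos 4, char 'e'): match length 0
  offset=2 (pos 3, char 'e'): match length 0
  offset=3 (pos 2, char 'e'): match length 0
  offset=4 (pos 1, char 'b'): match length 3
  offset=5 (pos 0, char 'e'): match length 0
Longest match has length 3 at offset 4.
next_char = character at position 5 + 3 = 8 -> 'b'

Best match: offset=4, length=3 (matching 'bee' starting at position 1)
LZ77 triple: (4, 3, 'b')


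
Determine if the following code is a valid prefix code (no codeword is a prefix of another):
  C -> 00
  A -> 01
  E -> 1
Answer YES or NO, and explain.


Checking each pair (does one codeword prefix another?):
  C='00' vs A='01': no prefix
  C='00' vs E='1': no prefix
  A='01' vs C='00': no prefix
  A='01' vs E='1': no prefix
  E='1' vs C='00': no prefix
  E='1' vs A='01': no prefix
No violation found over all pairs.

YES -- this is a valid prefix code. No codeword is a prefix of any other codeword.


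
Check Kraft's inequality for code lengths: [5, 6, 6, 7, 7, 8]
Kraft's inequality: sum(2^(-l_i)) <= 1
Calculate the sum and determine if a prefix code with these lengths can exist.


Sum = 2^(-5) + 2^(-6) + 2^(-6) + 2^(-7) + 2^(-7) + 2^(-8)
    = 0.03125 + 0.015625 + 0.015625 + 0.0078125 + 0.0078125 + 0.00390625
    = 21/256 = 0.08203125
Since 0.08203125 <= 1, Kraft's inequality IS satisfied.
A prefix code with these lengths CAN exist.

Kraft sum = 0.08203125. Satisfied.


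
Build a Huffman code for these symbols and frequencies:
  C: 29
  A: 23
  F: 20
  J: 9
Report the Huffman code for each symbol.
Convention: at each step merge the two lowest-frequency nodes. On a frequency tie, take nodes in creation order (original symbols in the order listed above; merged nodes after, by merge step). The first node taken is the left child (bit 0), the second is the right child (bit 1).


Huffman tree construction:
Step 1: Merge J(9) + F(20) = 29
Step 2: Merge A(23) + C(29) = 52
Step 3: Merge (J+F)(29) + (A+C)(52) = 81
Read each symbol's code off the tree from the root (left child = 0, right child = 1).

Codes:
  C: 11 (length 2)
  A: 10 (length 2)
  F: 01 (length 2)
  J: 00 (length 2)
Average code length: 162/81 = 2.0000 bits/symbol


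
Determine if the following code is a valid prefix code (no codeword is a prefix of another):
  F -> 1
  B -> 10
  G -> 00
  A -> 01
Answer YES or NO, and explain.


Checking each pair (does one codeword prefix another?):
  F='1' vs B='10': prefix -- VIOLATION

NO -- this is NOT a valid prefix code. F (1) is a prefix of B (10).


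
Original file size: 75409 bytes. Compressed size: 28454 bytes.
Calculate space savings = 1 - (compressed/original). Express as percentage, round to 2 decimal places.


ratio = compressed/original = 28454/75409 = 0.377329
savings = 1 - ratio = 1 - 0.377329 = 0.622671
as a percentage: 0.622671 * 100 = 62.27%

Space savings = 1 - 28454/75409 = 62.27%


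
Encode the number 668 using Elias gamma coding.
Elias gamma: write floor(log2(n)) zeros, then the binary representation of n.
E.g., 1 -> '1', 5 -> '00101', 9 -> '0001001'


num_bits = floor(log2(668)) + 1 = 10
leading_zeros = num_bits - 1 = 9
binary(668) = 1010011100

Elias gamma(668) = '000000000' + '1010011100' = 0000000001010011100 (19 bits)


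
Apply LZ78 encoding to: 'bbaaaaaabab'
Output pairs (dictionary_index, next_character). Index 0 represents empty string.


LZ78 encoding steps:
Dictionary: {0: ''}
Step 1: w='' (idx 0), next='b' -> output (0, 'b'), add 'b' as idx 1
Step 2: w='b' (idx 1), next='a' -> output (1, 'a'), add 'ba' as idx 2
Step 3: w='' (idx 0), next='a' -> output (0, 'a'), add 'a' as idx 3
Step 4: w='a' (idx 3), next='a' -> output (3, 'a'), add 'aa' as idx 4
Step 5: w='aa' (idx 4), next='b' -> output (4, 'b'), add 'aab' as idx 5
Step 6: w='a' (idx 3), next='b' -> output (3, 'b'), add 'ab' as idx 6


Encoded: [(0, 'b'), (1, 'a'), (0, 'a'), (3, 'a'), (4, 'b'), (3, 'b')]


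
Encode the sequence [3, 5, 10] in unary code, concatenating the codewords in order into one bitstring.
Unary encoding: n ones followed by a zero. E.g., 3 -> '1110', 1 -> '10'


Encode each number as n ones followed by a terminating 0:
  3 -> 1110 (4 bits)
  5 -> 111110 (6 bits)
  10 -> 11111111110 (11 bits)
Total length = 4 + 6 + 11 = 21 bits.

Unary([3, 5, 10]) = 111011111011111111110 (21 bits)


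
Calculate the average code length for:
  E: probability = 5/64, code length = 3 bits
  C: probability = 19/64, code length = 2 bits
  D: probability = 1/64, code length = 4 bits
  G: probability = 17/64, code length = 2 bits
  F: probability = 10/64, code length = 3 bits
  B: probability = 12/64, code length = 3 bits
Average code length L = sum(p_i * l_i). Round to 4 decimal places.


Weighted contributions p_i * l_i:
  E: (5/64) * 3 = 15/64
  C: (19/64) * 2 = 38/64
  D: (1/64) * 4 = 4/64
  G: (17/64) * 2 = 34/64
  F: (10/64) * 3 = 30/64
  B: (12/64) * 3 = 36/64
Sum = (15 + 38 + 4 + 34 + 30 + 36)/64 = 157/64

L = 157/64 = 2.4531 bits/symbol


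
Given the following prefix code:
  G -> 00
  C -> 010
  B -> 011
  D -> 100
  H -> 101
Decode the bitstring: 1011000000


Decoding step by step:
Bits 101 -> H
Bits 100 -> D
Bits 00 -> G
Bits 00 -> G


Decoded message: HDGG


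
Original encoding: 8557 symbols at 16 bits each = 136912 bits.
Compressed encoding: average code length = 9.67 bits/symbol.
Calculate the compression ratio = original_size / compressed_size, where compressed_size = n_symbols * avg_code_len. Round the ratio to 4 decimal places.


original_size = n_symbols * orig_bits = 8557 * 16 = 136912 bits
compressed_size = n_symbols * avg_code_len = 8557 * 9.67 = 82746.19 bits
ratio = original_size / compressed_size = 136912 / 82746.19 = 1.6546

Compression ratio = 1.6546


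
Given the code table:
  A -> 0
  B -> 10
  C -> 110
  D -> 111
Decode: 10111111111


Decoding:
10 -> B
111 -> D
111 -> D
111 -> D


Result: BDDD


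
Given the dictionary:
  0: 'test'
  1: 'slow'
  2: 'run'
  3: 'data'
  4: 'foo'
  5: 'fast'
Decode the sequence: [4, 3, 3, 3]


Look up each index in the dictionary:
  4 -> 'foo'
  3 -> 'data'
  3 -> 'data'
  3 -> 'data'

Decoded: "foo data data data"


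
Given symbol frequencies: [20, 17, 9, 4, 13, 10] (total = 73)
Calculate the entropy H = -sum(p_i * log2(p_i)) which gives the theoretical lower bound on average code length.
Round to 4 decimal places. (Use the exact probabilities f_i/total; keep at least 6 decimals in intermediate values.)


Per-symbol terms -p_i * log2(p_i) with p_i = f_i/73:
  p = 20/73 = 0.273973: log2(p) = -1.867896, -p*log2(p) = 0.511752
  p = 17/73 = 0.232877: log2(p) = -2.102362, -p*log2(p) = 0.489591
  p = 9/73 = 0.123288: log2(p) = -3.019900, -p*log2(p) = 0.372316
  p = 4/73 = 0.054795: log2(p) = -4.189825, -p*log2(p) = 0.229579
  p = 13/73 = 0.178082: log2(p) = -2.489385, -p*log2(p) = 0.443315
  p = 10/73 = 0.136986: log2(p) = -2.867896, -p*log2(p) = 0.392863
H = 0.511752 + 0.489591 + 0.372316 + 0.229579 + 0.443315 + 0.392863 = 2.439416

H = 2.4394 bits/symbol


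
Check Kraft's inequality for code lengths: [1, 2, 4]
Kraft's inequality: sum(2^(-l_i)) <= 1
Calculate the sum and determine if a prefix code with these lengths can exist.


Sum = 2^(-1) + 2^(-2) + 2^(-4)
    = 0.5 + 0.25 + 0.0625
    = 13/16 = 0.8125
Since 0.8125 <= 1, Kraft's inequality IS satisfied.
A prefix code with these lengths CAN exist.

Kraft sum = 0.8125. Satisfied.


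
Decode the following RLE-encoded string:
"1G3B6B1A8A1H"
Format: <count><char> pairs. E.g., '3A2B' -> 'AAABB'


Expanding each <count><char> pair:
  1G -> 'G'
  3B -> 'BBB'
  6B -> 'BBBBBB'
  1A -> 'A'
  8A -> 'AAAAAAAA'
  1H -> 'H'

Decoded = GBBBBBBBBBAAAAAAAAAH


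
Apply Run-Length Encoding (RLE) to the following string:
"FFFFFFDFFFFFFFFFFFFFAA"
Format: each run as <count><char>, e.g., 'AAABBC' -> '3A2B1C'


Scanning runs left to right:
  i=0: run of 'F' x 6 -> '6F'
  i=6: run of 'D' x 1 -> '1D'
  i=7: run of 'F' x 13 -> '13F'
  i=20: run of 'A' x 2 -> '2A'

RLE = 6F1D13F2A


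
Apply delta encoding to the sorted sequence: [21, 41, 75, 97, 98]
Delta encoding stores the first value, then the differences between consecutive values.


First value: 21
Deltas:
  41 - 21 = 20
  75 - 41 = 34
  97 - 75 = 22
  98 - 97 = 1


Delta encoded: [21, 20, 34, 22, 1]


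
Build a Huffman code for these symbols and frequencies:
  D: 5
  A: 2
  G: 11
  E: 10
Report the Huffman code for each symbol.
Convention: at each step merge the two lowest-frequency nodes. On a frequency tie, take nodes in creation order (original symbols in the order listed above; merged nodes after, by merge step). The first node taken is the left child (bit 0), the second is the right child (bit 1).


Huffman tree construction:
Step 1: Merge A(2) + D(5) = 7
Step 2: Merge (A+D)(7) + E(10) = 17
Step 3: Merge G(11) + ((A+D)+E)(17) = 28
Read each symbol's code off the tree from the root (left child = 0, right child = 1).

Codes:
  D: 101 (length 3)
  A: 100 (length 3)
  G: 0 (length 1)
  E: 11 (length 2)
Average code length: 52/28 = 1.8571 bits/symbol


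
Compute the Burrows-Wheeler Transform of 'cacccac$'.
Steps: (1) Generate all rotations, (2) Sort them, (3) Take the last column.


Rotations (sorted):
  0: $cacccac -> last char: c
  1: ac$caccc -> last char: c
  2: acccac$c -> last char: c
  3: c$caccca -> last char: a
  4: cac$cacc -> last char: c
  5: cacccac$ -> last char: $
  6: ccac$cac -> last char: c
  7: cccac$ca -> last char: a


BWT = cccac$ca


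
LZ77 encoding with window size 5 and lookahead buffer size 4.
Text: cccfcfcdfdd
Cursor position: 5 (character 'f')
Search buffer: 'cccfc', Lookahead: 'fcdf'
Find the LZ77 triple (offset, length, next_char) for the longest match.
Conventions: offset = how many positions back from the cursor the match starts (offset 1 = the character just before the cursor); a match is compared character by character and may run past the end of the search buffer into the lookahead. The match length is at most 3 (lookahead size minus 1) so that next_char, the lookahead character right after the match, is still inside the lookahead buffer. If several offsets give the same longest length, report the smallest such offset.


Try each offset into the search buffer:
  offset=1 (pos 4, char 'c'): match length 0
  offset=2 (pos 3, char 'f'): match length 2
  offset=3 (pos 2, char 'c'): match length 0
  offset=4 (pos 1, char 'c'): match length 0
  offset=5 (pos 0, char 'c'): match length 0
Longest match has length 2 at offset 2.
next_char = character at position 5 + 2 = 7 -> 'd'

Best match: offset=2, length=2 (matching 'fc' starting at position 3)
LZ77 triple: (2, 2, 'd')


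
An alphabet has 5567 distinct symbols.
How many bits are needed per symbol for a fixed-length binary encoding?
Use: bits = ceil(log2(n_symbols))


log2(5567) = 12.4427
Bracket: 2^12 = 4096 < 5567 <= 2^13 = 8192
So ceil(log2(5567)) = 13

bits = ceil(log2(5567)) = ceil(12.4427) = 13 bits


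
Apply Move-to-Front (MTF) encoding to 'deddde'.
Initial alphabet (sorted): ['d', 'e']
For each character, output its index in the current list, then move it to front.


MTF encoding:
'd': index 0 in ['d', 'e'] -> ['d', 'e']
'e': index 1 in ['d', 'e'] -> ['e', 'd']
'd': index 1 in ['e', 'd'] -> ['d', 'e']
'd': index 0 in ['d', 'e'] -> ['d', 'e']
'd': index 0 in ['d', 'e'] -> ['d', 'e']
'e': index 1 in ['d', 'e'] -> ['e', 'd']


Output: [0, 1, 1, 0, 0, 1]


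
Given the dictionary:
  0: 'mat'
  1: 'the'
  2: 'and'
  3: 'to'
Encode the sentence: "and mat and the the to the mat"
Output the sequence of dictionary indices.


Look up each word in the dictionary:
  'and' -> 2
  'mat' -> 0
  'and' -> 2
  'the' -> 1
  'the' -> 1
  'to' -> 3
  'the' -> 1
  'mat' -> 0

Encoded: [2, 0, 2, 1, 1, 3, 1, 0]


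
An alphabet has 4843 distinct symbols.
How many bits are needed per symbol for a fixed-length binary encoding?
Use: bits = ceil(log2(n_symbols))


log2(4843) = 12.2417
Bracket: 2^12 = 4096 < 4843 <= 2^13 = 8192
So ceil(log2(4843)) = 13

bits = ceil(log2(4843)) = ceil(12.2417) = 13 bits
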